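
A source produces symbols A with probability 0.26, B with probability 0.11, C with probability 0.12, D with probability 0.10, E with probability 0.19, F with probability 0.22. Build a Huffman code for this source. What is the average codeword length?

2.52 bits/symbol

Repeatedly combine the two least-probable nodes; the expected code length is the sum of the merged weights.
merge 1/10 + 11/100 → 21/100
merge 3/25 + 19/100 → 31/100
merge 21/100 + 11/50 → 43/100
merge 13/50 + 31/100 → 57/100
merge 43/100 + 57/100 → 1
L = 21/100 + 31/100 + 43/100 + 57/100 + 1 = 63/25 = 2.52 bits/symbol.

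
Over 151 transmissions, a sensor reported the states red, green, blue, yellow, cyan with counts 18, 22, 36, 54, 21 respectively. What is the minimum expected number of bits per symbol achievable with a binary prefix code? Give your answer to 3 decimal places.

Probabilities are the counts divided by 151.
Repeatedly combine the two least-probable nodes; the expected code length is the sum of the merged weights.
merge 18/151 + 21/151 → 39/151
merge 22/151 + 36/151 → 58/151
merge 39/151 + 54/151 → 93/151
merge 58/151 + 93/151 → 1
L = 39/151 + 58/151 + 93/151 + 1 = 341/151 ≈ 2.258 bits/symbol.

2.258 bits/symbol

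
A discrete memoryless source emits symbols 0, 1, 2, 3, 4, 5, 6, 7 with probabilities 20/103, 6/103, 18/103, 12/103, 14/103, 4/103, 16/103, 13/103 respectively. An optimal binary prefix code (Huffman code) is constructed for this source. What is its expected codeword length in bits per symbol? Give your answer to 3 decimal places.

2.903 bits/symbol

Repeatedly combine the two least-probable nodes; the expected code length is the sum of the merged weights.
merge 4/103 + 6/103 → 10/103
merge 10/103 + 12/103 → 22/103
merge 13/103 + 14/103 → 27/103
merge 16/103 + 18/103 → 34/103
merge 20/103 + 22/103 → 42/103
merge 27/103 + 34/103 → 61/103
merge 42/103 + 61/103 → 1
L = 10/103 + 22/103 + 27/103 + 34/103 + 42/103 + 61/103 + 1 = 299/103 ≈ 2.903 bits/symbol.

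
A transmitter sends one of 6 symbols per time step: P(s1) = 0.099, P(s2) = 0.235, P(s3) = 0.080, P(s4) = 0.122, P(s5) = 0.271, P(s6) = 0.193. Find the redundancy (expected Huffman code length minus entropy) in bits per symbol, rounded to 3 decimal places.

Entropy H = −Σ p log₂ p ≈ 2.4516 bits.
Huffman merges: 2/25+99/1000→179/1000; 61/500+179/1000→301/1000; 193/1000+47/200→107/250; 271/1000+301/1000→143/250; 107/250+143/250→1. L = 62/25 ≈ 2.4800.
L − H = 2.4800 − 2.4516 = 0.028 bits.

0.028 bits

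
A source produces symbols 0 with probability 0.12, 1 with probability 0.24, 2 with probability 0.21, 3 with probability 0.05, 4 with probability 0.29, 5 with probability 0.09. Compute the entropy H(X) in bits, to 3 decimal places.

H = −Σ pᵢ log₂ pᵢ.
−0.12·log₂(0.12) = 0.3671
−0.24·log₂(0.24) = 0.4941
−0.21·log₂(0.21) = 0.4728
−0.05·log₂(0.05) = 0.2161
−0.29·log₂(0.29) = 0.5179
−0.09·log₂(0.09) = 0.3127
Sum ≈ 2.3807 → 2.381 bits.

2.381 bits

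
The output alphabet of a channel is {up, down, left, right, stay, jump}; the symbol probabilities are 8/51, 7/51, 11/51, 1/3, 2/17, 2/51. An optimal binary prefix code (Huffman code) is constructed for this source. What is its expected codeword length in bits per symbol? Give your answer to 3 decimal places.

2.451 bits/symbol

Repeatedly combine the two least-probable nodes; the expected code length is the sum of the merged weights.
merge 2/51 + 2/17 → 8/51
merge 7/51 + 8/51 → 5/17
merge 8/51 + 11/51 → 19/51
merge 5/17 + 1/3 → 32/51
merge 19/51 + 32/51 → 1
L = 8/51 + 5/17 + 19/51 + 32/51 + 1 = 125/51 ≈ 2.451 bits/symbol.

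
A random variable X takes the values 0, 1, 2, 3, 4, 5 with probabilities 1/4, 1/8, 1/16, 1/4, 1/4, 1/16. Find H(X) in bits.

2.375 bits

Each probability is a power of 1/2, so log₂(1/p) is an integer.
H = Σ p·log₂(1/p) = 1/4·2 + 1/8·3 + 1/16·4 + 1/4·2 + 1/4·2 + 1/16·4 = 2.375 bits.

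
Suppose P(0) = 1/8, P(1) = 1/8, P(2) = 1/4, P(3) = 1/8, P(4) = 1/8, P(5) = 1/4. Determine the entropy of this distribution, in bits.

2.5 bits

Each probability is a power of 1/2, so log₂(1/p) is an integer.
H = Σ p·log₂(1/p) = 1/8·3 + 1/8·3 + 1/4·2 + 1/8·3 + 1/8·3 + 1/4·2 = 2.5 bits.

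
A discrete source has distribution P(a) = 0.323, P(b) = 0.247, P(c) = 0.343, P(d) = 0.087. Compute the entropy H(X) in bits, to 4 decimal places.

1.8609 bits

H = −Σ pᵢ log₂ pᵢ.
−0.323·log₂(0.323) = 0.5266
−0.247·log₂(0.247) = 0.4983
−0.343·log₂(0.343) = 0.5295
−0.087·log₂(0.087) = 0.3065
Sum ≈ 1.8609 → 1.8609 bits.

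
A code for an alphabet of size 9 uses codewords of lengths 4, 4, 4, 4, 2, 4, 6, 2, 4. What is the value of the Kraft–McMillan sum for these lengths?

With common denominator 2^6 = 64: Σ 2^(−ℓᵢ) = 4/64 + 4/64 + 4/64 + 4/64 + 16/64 + 4/64 + 1/64 + 16/64 + 4/64 = 57/64 = 0.890625.

0.890625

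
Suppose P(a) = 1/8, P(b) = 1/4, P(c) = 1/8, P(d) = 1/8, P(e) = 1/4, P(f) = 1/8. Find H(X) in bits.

2.5 bits

Each probability is a power of 1/2, so log₂(1/p) is an integer.
H = Σ p·log₂(1/p) = 1/8·3 + 1/4·2 + 1/8·3 + 1/8·3 + 1/4·2 + 1/8·3 = 2.5 bits.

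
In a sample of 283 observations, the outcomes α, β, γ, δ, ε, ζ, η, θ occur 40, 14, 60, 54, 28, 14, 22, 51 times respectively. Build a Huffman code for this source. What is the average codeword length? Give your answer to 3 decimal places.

Probabilities are the counts divided by 283.
Repeatedly combine the two least-probable nodes; the expected code length is the sum of the merged weights.
merge 14/283 + 14/283 → 28/283
merge 22/283 + 28/283 → 50/283
merge 28/283 + 40/283 → 68/283
merge 50/283 + 51/283 → 101/283
merge 54/283 + 60/283 → 114/283
merge 68/283 + 101/283 → 169/283
merge 114/283 + 169/283 → 1
L = 28/283 + 50/283 + 68/283 + 101/283 + 114/283 + 169/283 + 1 = 813/283 ≈ 2.873 bits/symbol.

2.873 bits/symbol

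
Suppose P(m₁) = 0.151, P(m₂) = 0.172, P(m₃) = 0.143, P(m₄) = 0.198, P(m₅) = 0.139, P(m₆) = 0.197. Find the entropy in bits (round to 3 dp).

H = −Σ pᵢ log₂ pᵢ.
−0.151·log₂(0.151) = 0.4118
−0.172·log₂(0.172) = 0.4368
−0.143·log₂(0.143) = 0.4012
−0.198·log₂(0.198) = 0.4626
−0.139·log₂(0.139) = 0.3957
−0.197·log₂(0.197) = 0.4617
Sum ≈ 2.5699 → 2.570 bits.

2.570 bits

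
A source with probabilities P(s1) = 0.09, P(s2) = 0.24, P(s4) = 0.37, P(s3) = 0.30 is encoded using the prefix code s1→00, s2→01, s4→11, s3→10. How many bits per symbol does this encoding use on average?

L̄ = Σ pᵢ·ℓᵢ = 0.09·2 + 0.24·2 + 0.37·2 + 0.30·2 = 2 bits/symbol.

2 bits/symbol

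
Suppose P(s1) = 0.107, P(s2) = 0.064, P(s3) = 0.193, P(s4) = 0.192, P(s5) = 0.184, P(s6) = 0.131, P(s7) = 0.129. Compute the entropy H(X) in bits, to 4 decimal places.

H = −Σ pᵢ log₂ pᵢ.
−0.107·log₂(0.107) = 0.3450
−0.064·log₂(0.064) = 0.2538
−0.193·log₂(0.193) = 0.4581
−0.192·log₂(0.192) = 0.4571
−0.184·log₂(0.184) = 0.4494
−0.131·log₂(0.131) = 0.3841
−0.129·log₂(0.129) = 0.3811
Sum ≈ 2.7286 → 2.7286 bits.

2.7286 bits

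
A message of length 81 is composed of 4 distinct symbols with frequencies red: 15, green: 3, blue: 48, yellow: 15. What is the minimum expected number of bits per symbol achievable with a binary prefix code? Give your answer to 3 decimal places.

Probabilities are the counts divided by 81.
Repeatedly combine the two least-probable nodes; the expected code length is the sum of the merged weights.
merge 1/27 + 5/27 → 2/9
merge 5/27 + 2/9 → 11/27
merge 11/27 + 16/27 → 1
L = 2/9 + 11/27 + 1 = 44/27 ≈ 1.630 bits/symbol.

1.630 bits/symbol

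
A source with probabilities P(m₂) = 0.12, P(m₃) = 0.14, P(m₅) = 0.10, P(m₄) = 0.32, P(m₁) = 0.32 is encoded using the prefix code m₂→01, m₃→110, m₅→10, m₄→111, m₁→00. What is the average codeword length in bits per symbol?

L̄ = Σ pᵢ·ℓᵢ = 0.12·2 + 0.14·3 + 0.10·2 + 0.32·3 + 0.32·2 = 2.46 bits/symbol.

2.46 bits/symbol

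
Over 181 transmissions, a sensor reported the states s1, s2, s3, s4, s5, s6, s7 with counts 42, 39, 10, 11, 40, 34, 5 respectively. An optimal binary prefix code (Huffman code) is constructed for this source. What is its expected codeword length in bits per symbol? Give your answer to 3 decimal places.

2.558 bits/symbol

Probabilities are the counts divided by 181.
Repeatedly combine the two least-probable nodes; the expected code length is the sum of the merged weights.
merge 5/181 + 10/181 → 15/181
merge 11/181 + 15/181 → 26/181
merge 26/181 + 34/181 → 60/181
merge 39/181 + 40/181 → 79/181
merge 42/181 + 60/181 → 102/181
merge 79/181 + 102/181 → 1
L = 15/181 + 26/181 + 60/181 + 79/181 + 102/181 + 1 = 463/181 ≈ 2.558 bits/symbol.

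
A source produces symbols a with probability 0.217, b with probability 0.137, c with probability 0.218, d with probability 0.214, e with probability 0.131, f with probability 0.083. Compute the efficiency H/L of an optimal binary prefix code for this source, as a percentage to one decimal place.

Entropy H = −Σ p log₂ p ≈ 2.5085 bits.
Huffman merges: 83/1000+131/1000→107/500; 137/1000+107/500→351/1000; 107/500+217/1000→431/1000; 109/500+351/1000→569/1000; 431/1000+569/1000→1. L = 513/200 ≈ 2.5650.
Efficiency = H/L = 2.5085/2.5650 = 97.8%.

97.8%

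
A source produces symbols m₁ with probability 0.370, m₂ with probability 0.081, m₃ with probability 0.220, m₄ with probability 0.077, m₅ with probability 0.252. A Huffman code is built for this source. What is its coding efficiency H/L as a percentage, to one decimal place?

Entropy H = −Σ p log₂ p ≈ 2.0909 bits.
Huffman merges: 77/1000+81/1000→79/500; 79/500+11/50→189/500; 63/250+37/100→311/500; 189/500+311/500→1. L = 1079/500 ≈ 2.1580.
Efficiency = H/L = 2.0909/2.1580 = 96.9%.

96.9%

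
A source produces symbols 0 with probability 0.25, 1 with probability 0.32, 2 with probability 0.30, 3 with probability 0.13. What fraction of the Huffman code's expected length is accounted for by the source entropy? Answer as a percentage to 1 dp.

96.5%

Entropy H = −Σ p log₂ p ≈ 1.9298 bits.
Huffman merges: 13/100+1/4→19/50; 3/10+8/25→31/50; 19/50+31/50→1. L = 2 ≈ 2.0000.
Efficiency = H/L = 1.9298/2.0000 = 96.5%.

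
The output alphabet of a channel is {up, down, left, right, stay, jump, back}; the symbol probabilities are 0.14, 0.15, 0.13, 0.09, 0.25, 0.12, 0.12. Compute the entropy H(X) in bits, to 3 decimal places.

H = −Σ pᵢ log₂ pᵢ.
−0.14·log₂(0.14) = 0.3971
−0.15·log₂(0.15) = 0.4105
−0.13·log₂(0.13) = 0.3826
−0.09·log₂(0.09) = 0.3127
−0.25·log₂(0.25) = 0.5000
−0.12·log₂(0.12) = 0.3671
−0.12·log₂(0.12) = 0.3671
Sum ≈ 2.7371 → 2.737 bits.

2.737 bits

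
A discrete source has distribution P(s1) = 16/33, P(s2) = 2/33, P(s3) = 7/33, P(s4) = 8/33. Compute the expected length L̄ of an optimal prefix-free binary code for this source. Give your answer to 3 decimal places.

Repeatedly combine the two least-probable nodes; the expected code length is the sum of the merged weights.
merge 2/33 + 7/33 → 3/11
merge 8/33 + 3/11 → 17/33
merge 16/33 + 17/33 → 1
L = 3/11 + 17/33 + 1 = 59/33 ≈ 1.788 bits/symbol.

1.788 bits/symbol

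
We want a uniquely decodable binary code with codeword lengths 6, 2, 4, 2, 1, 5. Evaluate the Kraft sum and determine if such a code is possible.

1.109375; no

With common denominator 2^6 = 64: Σ 2^(−ℓᵢ) = 1/64 + 16/64 + 4/64 + 16/64 + 32/64 + 2/64 = 71/64 = 1.109375.
Kraft's inequality requires Σ ≤ 1; here Σ = 1.109375 > 1, so no such prefix code exists.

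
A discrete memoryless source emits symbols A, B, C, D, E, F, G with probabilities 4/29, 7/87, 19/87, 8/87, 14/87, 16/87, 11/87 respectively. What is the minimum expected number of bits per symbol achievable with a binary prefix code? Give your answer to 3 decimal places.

2.770 bits/symbol

Repeatedly combine the two least-probable nodes; the expected code length is the sum of the merged weights.
merge 7/87 + 8/87 → 5/29
merge 11/87 + 4/29 → 23/87
merge 14/87 + 5/29 → 1/3
merge 16/87 + 19/87 → 35/87
merge 23/87 + 1/3 → 52/87
merge 35/87 + 52/87 → 1
L = 5/29 + 23/87 + 1/3 + 35/87 + 52/87 + 1 = 241/87 ≈ 2.770 bits/symbol.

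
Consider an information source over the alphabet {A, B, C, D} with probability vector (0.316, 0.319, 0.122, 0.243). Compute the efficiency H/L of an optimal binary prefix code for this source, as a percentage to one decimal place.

95.9%

Entropy H = −Σ p log₂ p ≈ 1.9173 bits.
Huffman merges: 61/500+243/1000→73/200; 79/250+319/1000→127/200; 73/200+127/200→1. L = 2 ≈ 2.0000.
Efficiency = H/L = 1.9173/2.0000 = 95.9%.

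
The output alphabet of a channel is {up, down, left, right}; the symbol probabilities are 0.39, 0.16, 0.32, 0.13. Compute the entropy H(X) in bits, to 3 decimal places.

H = −Σ pᵢ log₂ pᵢ.
−0.39·log₂(0.39) = 0.5298
−0.16·log₂(0.16) = 0.4230
−0.32·log₂(0.32) = 0.5260
−0.13·log₂(0.13) = 0.3826
Sum ≈ 1.8615 → 1.861 bits.

1.861 bits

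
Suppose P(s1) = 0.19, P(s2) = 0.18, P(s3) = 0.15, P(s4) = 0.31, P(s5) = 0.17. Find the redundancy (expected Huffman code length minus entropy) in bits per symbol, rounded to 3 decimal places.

Entropy H = −Σ p log₂ p ≈ 2.2695 bits.
Huffman merges: 3/20+17/100→8/25; 9/50+19/100→37/100; 31/100+8/25→63/100; 37/100+63/100→1. L = 58/25 ≈ 2.3200.
L − H = 2.3200 − 2.2695 = 0.051 bits.

0.051 bits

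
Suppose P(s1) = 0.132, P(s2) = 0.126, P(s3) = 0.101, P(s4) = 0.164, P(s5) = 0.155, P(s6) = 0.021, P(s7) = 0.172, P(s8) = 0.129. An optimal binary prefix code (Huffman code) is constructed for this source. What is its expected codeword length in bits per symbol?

Repeatedly combine the two least-probable nodes; the expected code length is the sum of the merged weights.
merge 21/1000 + 101/1000 → 61/500
merge 61/500 + 63/500 → 31/125
merge 129/1000 + 33/250 → 261/1000
merge 31/200 + 41/250 → 319/1000
merge 43/250 + 31/125 → 21/50
merge 261/1000 + 319/1000 → 29/50
merge 21/50 + 29/50 → 1
L = 61/500 + 31/125 + 261/1000 + 319/1000 + 21/50 + 29/50 + 1 = 59/20 = 2.95 bits/symbol.

2.95 bits/symbol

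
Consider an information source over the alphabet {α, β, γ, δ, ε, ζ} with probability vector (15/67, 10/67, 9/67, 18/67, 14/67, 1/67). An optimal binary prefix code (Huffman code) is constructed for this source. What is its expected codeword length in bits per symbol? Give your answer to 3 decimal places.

2.448 bits/symbol

Repeatedly combine the two least-probable nodes; the expected code length is the sum of the merged weights.
merge 1/67 + 9/67 → 10/67
merge 10/67 + 10/67 → 20/67
merge 14/67 + 15/67 → 29/67
merge 18/67 + 20/67 → 38/67
merge 29/67 + 38/67 → 1
L = 10/67 + 20/67 + 29/67 + 38/67 + 1 = 164/67 ≈ 2.448 bits/symbol.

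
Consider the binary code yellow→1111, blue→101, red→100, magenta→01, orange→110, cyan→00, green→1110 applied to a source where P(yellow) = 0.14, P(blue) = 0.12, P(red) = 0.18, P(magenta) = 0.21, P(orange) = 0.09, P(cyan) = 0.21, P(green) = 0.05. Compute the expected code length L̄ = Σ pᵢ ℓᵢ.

2.77 bits/symbol

L̄ = Σ pᵢ·ℓᵢ = 0.14·4 + 0.12·3 + 0.18·3 + 0.21·2 + 0.09·3 + 0.21·2 + 0.05·4 = 2.77 bits/symbol.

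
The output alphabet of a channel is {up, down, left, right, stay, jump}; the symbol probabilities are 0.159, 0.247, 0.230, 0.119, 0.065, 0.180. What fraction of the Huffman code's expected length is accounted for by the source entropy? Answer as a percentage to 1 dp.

Entropy H = −Σ p log₂ p ≈ 2.4749 bits.
Huffman merges: 13/200+119/1000→23/125; 159/1000+9/50→339/1000; 23/125+23/100→207/500; 247/1000+339/1000→293/500; 207/500+293/500→1. L = 2523/1000 ≈ 2.5230.
Efficiency = H/L = 2.4749/2.5230 = 98.1%.

98.1%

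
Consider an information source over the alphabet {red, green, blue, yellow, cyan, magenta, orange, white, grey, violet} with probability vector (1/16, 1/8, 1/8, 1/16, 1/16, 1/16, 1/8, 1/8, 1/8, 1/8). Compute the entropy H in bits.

3.25 bits

Each probability is a power of 1/2, so log₂(1/p) is an integer.
H = Σ p·log₂(1/p) = 1/16·4 + 1/8·3 + 1/8·3 + 1/16·4 + 1/16·4 + 1/16·4 + 1/8·3 + 1/8·3 + 1/8·3 + 1/8·3 = 3.25 bits.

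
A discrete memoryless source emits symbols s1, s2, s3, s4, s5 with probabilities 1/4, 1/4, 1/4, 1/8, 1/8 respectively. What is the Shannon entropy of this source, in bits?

Each probability is a power of 1/2, so log₂(1/p) is an integer.
H = Σ p·log₂(1/p) = 1/4·2 + 1/4·2 + 1/4·2 + 1/8·3 + 1/8·3 = 2.25 bits.

2.25 bits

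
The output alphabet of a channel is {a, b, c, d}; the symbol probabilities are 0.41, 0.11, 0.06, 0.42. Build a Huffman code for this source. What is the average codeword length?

Repeatedly combine the two least-probable nodes; the expected code length is the sum of the merged weights.
merge 3/50 + 11/100 → 17/100
merge 17/100 + 41/100 → 29/50
merge 21/50 + 29/50 → 1
L = 17/100 + 29/50 + 1 = 7/4 = 1.75 bits/symbol.

1.75 bits/symbol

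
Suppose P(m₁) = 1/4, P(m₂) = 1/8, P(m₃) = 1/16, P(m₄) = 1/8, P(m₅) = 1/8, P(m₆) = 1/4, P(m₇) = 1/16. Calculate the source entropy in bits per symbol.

2.625 bits

Each probability is a power of 1/2, so log₂(1/p) is an integer.
H = Σ p·log₂(1/p) = 1/4·2 + 1/8·3 + 1/16·4 + 1/8·3 + 1/8·3 + 1/4·2 + 1/16·4 = 2.625 bits.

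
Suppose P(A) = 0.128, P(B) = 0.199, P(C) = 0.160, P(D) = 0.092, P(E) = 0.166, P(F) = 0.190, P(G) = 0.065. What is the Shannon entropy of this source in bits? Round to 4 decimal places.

H = −Σ pᵢ log₂ pᵢ.
−0.128·log₂(0.128) = 0.3796
−0.199·log₂(0.199) = 0.4635
−0.160·log₂(0.160) = 0.4230
−0.092·log₂(0.092) = 0.3167
−0.166·log₂(0.166) = 0.4301
−0.190·log₂(0.190) = 0.4552
−0.065·log₂(0.065) = 0.2563
Sum ≈ 2.7244 → 2.7244 bits.

2.7244 bits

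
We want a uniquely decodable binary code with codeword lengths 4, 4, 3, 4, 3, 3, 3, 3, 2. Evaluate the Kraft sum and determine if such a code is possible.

1.0625; no

With common denominator 2^4 = 16: Σ 2^(−ℓᵢ) = 1/16 + 1/16 + 2/16 + 1/16 + 2/16 + 2/16 + 2/16 + 2/16 + 4/16 = 17/16 = 1.0625.
Kraft's inequality requires Σ ≤ 1; here Σ = 1.0625 > 1, so no such prefix code exists.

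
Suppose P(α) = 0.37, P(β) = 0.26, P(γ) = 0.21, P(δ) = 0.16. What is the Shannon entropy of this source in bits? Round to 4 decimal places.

1.9319 bits

H = −Σ pᵢ log₂ pᵢ.
−0.37·log₂(0.37) = 0.5307
−0.26·log₂(0.26) = 0.5053
−0.21·log₂(0.21) = 0.4728
−0.16·log₂(0.16) = 0.4230
Sum ≈ 1.9319 → 1.9319 bits.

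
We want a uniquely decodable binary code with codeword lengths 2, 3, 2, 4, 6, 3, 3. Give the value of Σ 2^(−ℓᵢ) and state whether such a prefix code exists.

With common denominator 2^6 = 64: Σ 2^(−ℓᵢ) = 16/64 + 8/64 + 16/64 + 4/64 + 1/64 + 8/64 + 8/64 = 61/64 = 0.953125.
Kraft's inequality requires Σ ≤ 1; here Σ = 0.953125 ≤ 1, so such a prefix code exists.

0.953125; yes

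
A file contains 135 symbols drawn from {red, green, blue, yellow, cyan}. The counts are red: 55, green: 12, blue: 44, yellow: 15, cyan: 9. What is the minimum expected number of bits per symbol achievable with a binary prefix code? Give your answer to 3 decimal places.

Probabilities are the counts divided by 135.
Repeatedly combine the two least-probable nodes; the expected code length is the sum of the merged weights.
merge 1/15 + 4/45 → 7/45
merge 1/9 + 7/45 → 4/15
merge 4/15 + 44/135 → 16/27
merge 11/27 + 16/27 → 1
L = 7/45 + 4/15 + 16/27 + 1 = 272/135 ≈ 2.015 bits/symbol.

2.015 bits/symbol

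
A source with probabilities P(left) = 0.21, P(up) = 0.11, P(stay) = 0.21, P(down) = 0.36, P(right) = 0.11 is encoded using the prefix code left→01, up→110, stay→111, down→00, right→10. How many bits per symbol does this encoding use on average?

L̄ = Σ pᵢ·ℓᵢ = 0.21·2 + 0.11·3 + 0.21·3 + 0.36·2 + 0.11·2 = 2.32 bits/symbol.

2.32 bits/symbol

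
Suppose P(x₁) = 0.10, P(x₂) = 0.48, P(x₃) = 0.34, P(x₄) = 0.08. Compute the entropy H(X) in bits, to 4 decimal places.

1.6611 bits

H = −Σ pᵢ log₂ pᵢ.
−0.10·log₂(0.10) = 0.3322
−0.48·log₂(0.48) = 0.5083
−0.34·log₂(0.34) = 0.5292
−0.08·log₂(0.08) = 0.2915
Sum ≈ 1.6611 → 1.6611 bits.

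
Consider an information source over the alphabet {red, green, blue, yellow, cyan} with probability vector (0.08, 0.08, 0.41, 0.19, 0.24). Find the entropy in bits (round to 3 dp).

H = −Σ pᵢ log₂ pᵢ.
−0.08·log₂(0.08) = 0.2915
−0.08·log₂(0.08) = 0.2915
−0.41·log₂(0.41) = 0.5274
−0.19·log₂(0.19) = 0.4552
−0.24·log₂(0.24) = 0.4941
Sum ≈ 2.0598 → 2.060 bits.

2.060 bits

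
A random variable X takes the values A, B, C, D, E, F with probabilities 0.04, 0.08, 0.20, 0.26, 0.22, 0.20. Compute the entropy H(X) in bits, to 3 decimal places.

H = −Σ pᵢ log₂ pᵢ.
−0.04·log₂(0.04) = 0.1858
−0.08·log₂(0.08) = 0.2915
−0.20·log₂(0.20) = 0.4644
−0.26·log₂(0.26) = 0.5053
−0.22·log₂(0.22) = 0.4806
−0.20·log₂(0.20) = 0.4644
Sum ≈ 2.3919 → 2.392 bits.

2.392 bits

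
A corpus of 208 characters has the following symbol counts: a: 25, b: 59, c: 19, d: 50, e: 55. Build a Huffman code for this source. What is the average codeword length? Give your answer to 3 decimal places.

Probabilities are the counts divided by 208.
Repeatedly combine the two least-probable nodes; the expected code length is the sum of the merged weights.
merge 19/208 + 25/208 → 11/52
merge 11/52 + 25/104 → 47/104
merge 55/208 + 59/208 → 57/104
merge 47/104 + 57/104 → 1
L = 11/52 + 47/104 + 57/104 + 1 = 115/52 ≈ 2.212 bits/symbol.

2.212 bits/symbol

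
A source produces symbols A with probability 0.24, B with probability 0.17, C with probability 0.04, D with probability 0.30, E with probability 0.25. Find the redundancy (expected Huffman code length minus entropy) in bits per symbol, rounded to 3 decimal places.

Entropy H = −Σ p log₂ p ≈ 2.1356 bits.
Huffman merges: 1/25+17/100→21/100; 21/100+6/25→9/20; 1/4+3/10→11/20; 9/20+11/20→1. L = 221/100 ≈ 2.2100.
L − H = 2.2100 − 2.1356 = 0.074 bits.

0.074 bits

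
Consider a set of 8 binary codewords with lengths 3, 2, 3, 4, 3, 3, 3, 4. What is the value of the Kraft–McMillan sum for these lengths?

With common denominator 2^4 = 16: Σ 2^(−ℓᵢ) = 2/16 + 4/16 + 2/16 + 1/16 + 2/16 + 2/16 + 2/16 + 1/16 = 16/16 = 1.

1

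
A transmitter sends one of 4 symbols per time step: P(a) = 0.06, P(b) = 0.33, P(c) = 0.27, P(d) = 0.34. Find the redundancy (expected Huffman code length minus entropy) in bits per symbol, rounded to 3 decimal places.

0.179 bits

Entropy H = −Σ p log₂ p ≈ 1.8106 bits.
Huffman merges: 3/50+27/100→33/100; 33/100+33/100→33/50; 17/50+33/50→1. L = 199/100 ≈ 1.9900.
L − H = 1.9900 − 1.8106 = 0.179 bits.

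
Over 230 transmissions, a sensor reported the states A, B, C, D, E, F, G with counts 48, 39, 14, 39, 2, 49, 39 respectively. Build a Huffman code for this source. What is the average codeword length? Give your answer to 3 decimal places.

2.648 bits/symbol

Probabilities are the counts divided by 230.
Repeatedly combine the two least-probable nodes; the expected code length is the sum of the merged weights.
merge 1/115 + 7/115 → 8/115
merge 8/115 + 39/230 → 11/46
merge 39/230 + 39/230 → 39/115
merge 24/115 + 49/230 → 97/230
merge 11/46 + 39/115 → 133/230
merge 97/230 + 133/230 → 1
L = 8/115 + 11/46 + 39/115 + 97/230 + 133/230 + 1 = 609/230 ≈ 2.648 bits/symbol.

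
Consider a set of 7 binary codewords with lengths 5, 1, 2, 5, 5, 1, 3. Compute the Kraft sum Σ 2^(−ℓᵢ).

1.46875

With common denominator 2^5 = 32: Σ 2^(−ℓᵢ) = 1/32 + 16/32 + 8/32 + 1/32 + 1/32 + 16/32 + 4/32 = 47/32 = 1.46875.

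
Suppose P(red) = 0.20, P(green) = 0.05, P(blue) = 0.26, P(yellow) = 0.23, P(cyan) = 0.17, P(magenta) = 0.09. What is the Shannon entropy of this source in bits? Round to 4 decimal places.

2.4207 bits

H = −Σ pᵢ log₂ pᵢ.
−0.20·log₂(0.20) = 0.4644
−0.05·log₂(0.05) = 0.2161
−0.26·log₂(0.26) = 0.5053
−0.23·log₂(0.23) = 0.4877
−0.17·log₂(0.17) = 0.4346
−0.09·log₂(0.09) = 0.3127
Sum ≈ 2.4207 → 2.4207 bits.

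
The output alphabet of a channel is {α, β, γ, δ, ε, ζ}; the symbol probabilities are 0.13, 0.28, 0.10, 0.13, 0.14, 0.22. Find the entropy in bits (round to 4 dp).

2.4894 bits

H = −Σ pᵢ log₂ pᵢ.
−0.13·log₂(0.13) = 0.3826
−0.28·log₂(0.28) = 0.5142
−0.10·log₂(0.10) = 0.3322
−0.13·log₂(0.13) = 0.3826
−0.14·log₂(0.14) = 0.3971
−0.22·log₂(0.22) = 0.4806
Sum ≈ 2.4894 → 2.4894 bits.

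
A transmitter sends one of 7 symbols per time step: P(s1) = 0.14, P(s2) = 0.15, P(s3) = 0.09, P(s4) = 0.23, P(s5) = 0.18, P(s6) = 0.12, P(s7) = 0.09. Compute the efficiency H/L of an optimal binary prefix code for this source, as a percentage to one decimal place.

Entropy H = −Σ p log₂ p ≈ 2.7330 bits.
Huffman merges: 9/100+9/100→9/50; 3/25+7/50→13/50; 3/20+9/50→33/100; 9/50+23/100→41/100; 13/50+33/100→59/100; 41/100+59/100→1. L = 277/100 ≈ 2.7700.
Efficiency = H/L = 2.7330/2.7700 = 98.7%.

98.7%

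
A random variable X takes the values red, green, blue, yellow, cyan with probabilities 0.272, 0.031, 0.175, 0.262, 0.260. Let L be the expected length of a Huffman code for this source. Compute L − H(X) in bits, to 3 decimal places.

Entropy H = −Σ p log₂ p ≈ 2.1179 bits.
Huffman merges: 31/1000+7/40→103/500; 103/500+13/50→233/500; 131/500+34/125→267/500; 233/500+267/500→1. L = 1103/500 ≈ 2.2060.
L − H = 2.2060 − 2.1179 = 0.088 bits.

0.088 bits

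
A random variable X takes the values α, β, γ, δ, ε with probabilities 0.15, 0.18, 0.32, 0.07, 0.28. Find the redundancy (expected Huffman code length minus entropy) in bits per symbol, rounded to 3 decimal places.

0.055 bits

Entropy H = −Σ p log₂ p ≈ 2.1647 bits.
Huffman merges: 7/100+3/20→11/50; 9/50+11/50→2/5; 7/25+8/25→3/5; 2/5+3/5→1. L = 111/50 ≈ 2.2200.
L − H = 2.2200 − 2.1647 = 0.055 bits.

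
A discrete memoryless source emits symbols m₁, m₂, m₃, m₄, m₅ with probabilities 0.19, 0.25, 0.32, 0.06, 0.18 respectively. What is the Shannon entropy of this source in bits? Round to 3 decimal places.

2.170 bits

H = −Σ pᵢ log₂ pᵢ.
−0.19·log₂(0.19) = 0.4552
−0.25·log₂(0.25) = 0.5000
−0.32·log₂(0.32) = 0.5260
−0.06·log₂(0.06) = 0.2435
−0.18·log₂(0.18) = 0.4453
Sum ≈ 2.1701 → 2.170 bits.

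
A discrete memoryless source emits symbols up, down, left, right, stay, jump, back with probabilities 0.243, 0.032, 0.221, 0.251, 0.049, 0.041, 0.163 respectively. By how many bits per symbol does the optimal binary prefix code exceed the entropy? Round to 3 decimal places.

Entropy H = −Σ p log₂ p ≈ 2.4654 bits.
Huffman merges: 4/125+41/1000→73/1000; 49/1000+73/1000→61/500; 61/500+163/1000→57/200; 221/1000+243/1000→58/125; 251/1000+57/200→67/125; 58/125+67/125→1. L = 62/25 ≈ 2.4800.
L − H = 2.4800 − 2.4654 = 0.015 bits.

0.015 bits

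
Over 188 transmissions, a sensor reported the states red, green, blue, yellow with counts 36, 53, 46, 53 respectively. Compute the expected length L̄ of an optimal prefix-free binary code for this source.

2 bits/symbol

Probabilities are the counts divided by 188.
Repeatedly combine the two least-probable nodes; the expected code length is the sum of the merged weights.
merge 9/47 + 23/94 → 41/94
merge 53/188 + 53/188 → 53/94
merge 41/94 + 53/94 → 1
L = 41/94 + 53/94 + 1 = 2 bits/symbol.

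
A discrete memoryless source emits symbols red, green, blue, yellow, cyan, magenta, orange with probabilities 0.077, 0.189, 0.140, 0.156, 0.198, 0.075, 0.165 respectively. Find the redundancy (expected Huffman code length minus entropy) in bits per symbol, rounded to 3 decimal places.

Entropy H = −Σ p log₂ p ≈ 2.7261 bits.
Huffman merges: 3/40+77/1000→19/125; 7/50+19/125→73/250; 39/250+33/200→321/1000; 189/1000+99/500→387/1000; 73/250+321/1000→613/1000; 387/1000+613/1000→1. L = 553/200 ≈ 2.7650.
L − H = 2.7650 − 2.7261 = 0.039 bits.

0.039 bits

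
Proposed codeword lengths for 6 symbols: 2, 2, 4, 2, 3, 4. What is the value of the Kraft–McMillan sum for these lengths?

With common denominator 2^4 = 16: Σ 2^(−ℓᵢ) = 4/16 + 4/16 + 1/16 + 4/16 + 2/16 + 1/16 = 16/16 = 1.

1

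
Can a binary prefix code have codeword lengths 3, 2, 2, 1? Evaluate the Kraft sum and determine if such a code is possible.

With common denominator 2^3 = 8: Σ 2^(−ℓᵢ) = 1/8 + 2/8 + 2/8 + 4/8 = 9/8 = 1.125.
Kraft's inequality requires Σ ≤ 1; here Σ = 1.125 > 1, so no such prefix code exists.

1.125; no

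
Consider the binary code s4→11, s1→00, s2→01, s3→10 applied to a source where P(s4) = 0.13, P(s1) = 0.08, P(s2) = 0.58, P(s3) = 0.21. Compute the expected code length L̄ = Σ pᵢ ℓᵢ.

L̄ = Σ pᵢ·ℓᵢ = 0.13·2 + 0.08·2 + 0.58·2 + 0.21·2 = 2 bits/symbol.

2 bits/symbol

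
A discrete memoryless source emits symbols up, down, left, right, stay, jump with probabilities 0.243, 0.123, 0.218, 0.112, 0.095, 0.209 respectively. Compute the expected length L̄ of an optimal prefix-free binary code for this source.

Repeatedly combine the two least-probable nodes; the expected code length is the sum of the merged weights.
merge 19/200 + 14/125 → 207/1000
merge 123/1000 + 207/1000 → 33/100
merge 209/1000 + 109/500 → 427/1000
merge 243/1000 + 33/100 → 573/1000
merge 427/1000 + 573/1000 → 1
L = 207/1000 + 33/100 + 427/1000 + 573/1000 + 1 = 2537/1000 = 2.537 bits/symbol.

2.537 bits/symbol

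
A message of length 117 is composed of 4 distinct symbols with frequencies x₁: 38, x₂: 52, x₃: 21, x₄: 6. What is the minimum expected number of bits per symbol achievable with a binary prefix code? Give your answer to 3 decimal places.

Probabilities are the counts divided by 117.
Repeatedly combine the two least-probable nodes; the expected code length is the sum of the merged weights.
merge 2/39 + 7/39 → 3/13
merge 3/13 + 38/117 → 5/9
merge 4/9 + 5/9 → 1
L = 3/13 + 5/9 + 1 = 209/117 ≈ 1.786 bits/symbol.

1.786 bits/symbol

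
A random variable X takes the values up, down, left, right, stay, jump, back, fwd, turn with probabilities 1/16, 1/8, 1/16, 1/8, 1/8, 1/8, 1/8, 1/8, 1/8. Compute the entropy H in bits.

3.125 bits

Each probability is a power of 1/2, so log₂(1/p) is an integer.
H = Σ p·log₂(1/p) = 1/16·4 + 1/8·3 + 1/16·4 + 1/8·3 + 1/8·3 + 1/8·3 + 1/8·3 + 1/8·3 + 1/8·3 = 3.125 bits.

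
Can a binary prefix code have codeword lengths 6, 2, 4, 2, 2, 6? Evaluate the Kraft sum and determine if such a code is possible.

0.84375; yes

With common denominator 2^6 = 64: Σ 2^(−ℓᵢ) = 1/64 + 16/64 + 4/64 + 16/64 + 16/64 + 1/64 = 54/64 = 0.84375.
Kraft's inequality requires Σ ≤ 1; here Σ = 0.84375 ≤ 1, so such a prefix code exists.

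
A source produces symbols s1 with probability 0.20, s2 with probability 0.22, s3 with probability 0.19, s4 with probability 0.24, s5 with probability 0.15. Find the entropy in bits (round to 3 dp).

H = −Σ pᵢ log₂ pᵢ.
−0.20·log₂(0.20) = 0.4644
−0.22·log₂(0.22) = 0.4806
−0.19·log₂(0.19) = 0.4552
−0.24·log₂(0.24) = 0.4941
−0.15·log₂(0.15) = 0.4105
Sum ≈ 2.3049 → 2.305 bits.

2.305 bits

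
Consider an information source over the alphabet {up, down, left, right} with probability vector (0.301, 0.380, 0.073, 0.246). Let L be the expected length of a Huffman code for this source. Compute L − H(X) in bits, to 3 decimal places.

0.114 bits

Entropy H = −Σ p log₂ p ≈ 1.8252 bits.
Huffman merges: 73/1000+123/500→319/1000; 301/1000+319/1000→31/50; 19/50+31/50→1. L = 1939/1000 ≈ 1.9390.
L − H = 1.9390 − 1.8252 = 0.114 bits.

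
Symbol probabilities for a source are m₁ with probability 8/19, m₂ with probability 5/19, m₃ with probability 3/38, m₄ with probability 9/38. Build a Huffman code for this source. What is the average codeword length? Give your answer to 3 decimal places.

1.895 bits/symbol

Repeatedly combine the two least-probable nodes; the expected code length is the sum of the merged weights.
merge 3/38 + 9/38 → 6/19
merge 5/19 + 6/19 → 11/19
merge 8/19 + 11/19 → 1
L = 6/19 + 11/19 + 1 = 36/19 ≈ 1.895 bits/symbol.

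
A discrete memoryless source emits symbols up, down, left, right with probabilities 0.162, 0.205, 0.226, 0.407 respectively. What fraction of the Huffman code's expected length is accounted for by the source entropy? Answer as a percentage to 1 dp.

97.3%

Entropy H = −Σ p log₂ p ≈ 1.9068 bits.
Huffman merges: 81/500+41/200→367/1000; 113/500+367/1000→593/1000; 407/1000+593/1000→1. L = 49/25 ≈ 1.9600.
Efficiency = H/L = 1.9068/1.9600 = 97.3%.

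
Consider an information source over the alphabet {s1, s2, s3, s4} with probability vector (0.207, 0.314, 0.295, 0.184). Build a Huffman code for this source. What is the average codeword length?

Repeatedly combine the two least-probable nodes; the expected code length is the sum of the merged weights.
merge 23/125 + 207/1000 → 391/1000
merge 59/200 + 157/500 → 609/1000
merge 391/1000 + 609/1000 → 1
L = 391/1000 + 609/1000 + 1 = 2 bits/symbol.

2 bits/symbol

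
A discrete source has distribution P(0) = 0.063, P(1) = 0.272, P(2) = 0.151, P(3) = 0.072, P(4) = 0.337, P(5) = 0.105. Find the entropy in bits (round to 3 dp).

2.318 bits

H = −Σ pᵢ log₂ pᵢ.
−0.063·log₂(0.063) = 0.2513
−0.272·log₂(0.272) = 0.5109
−0.151·log₂(0.151) = 0.4118
−0.072·log₂(0.072) = 0.2733
−0.337·log₂(0.337) = 0.5288
−0.105·log₂(0.105) = 0.3414
Sum ≈ 2.3175 → 2.318 bits.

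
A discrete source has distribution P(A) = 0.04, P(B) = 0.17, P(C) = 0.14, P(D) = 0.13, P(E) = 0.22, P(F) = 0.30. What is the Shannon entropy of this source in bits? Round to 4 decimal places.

2.4018 bits

H = −Σ pᵢ log₂ pᵢ.
−0.04·log₂(0.04) = 0.1858
−0.17·log₂(0.17) = 0.4346
−0.14·log₂(0.14) = 0.3971
−0.13·log₂(0.13) = 0.3826
−0.22·log₂(0.22) = 0.4806
−0.30·log₂(0.30) = 0.5211
Sum ≈ 2.4018 → 2.4018 bits.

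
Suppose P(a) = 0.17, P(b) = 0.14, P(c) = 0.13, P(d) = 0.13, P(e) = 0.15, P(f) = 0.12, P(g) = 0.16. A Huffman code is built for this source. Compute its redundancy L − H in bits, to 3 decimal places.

0.032 bits

Entropy H = −Σ p log₂ p ≈ 2.7976 bits.
Huffman merges: 3/25+13/100→1/4; 13/100+7/50→27/100; 3/20+4/25→31/100; 17/100+1/4→21/50; 27/100+31/100→29/50; 21/50+29/50→1. L = 283/100 ≈ 2.8300.
L − H = 2.8300 − 2.7976 = 0.032 bits.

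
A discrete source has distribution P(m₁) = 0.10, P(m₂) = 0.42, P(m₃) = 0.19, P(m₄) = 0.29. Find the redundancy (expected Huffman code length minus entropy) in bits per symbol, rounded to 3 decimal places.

Entropy H = −Σ p log₂ p ≈ 1.8310 bits.
Huffman merges: 1/10+19/100→29/100; 29/100+29/100→29/50; 21/50+29/50→1. L = 187/100 ≈ 1.8700.
L − H = 1.8700 − 1.8310 = 0.039 bits.

0.039 bits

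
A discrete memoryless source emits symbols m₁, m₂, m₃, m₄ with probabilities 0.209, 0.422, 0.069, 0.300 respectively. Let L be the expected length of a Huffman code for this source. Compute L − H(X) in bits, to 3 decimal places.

Entropy H = −Σ p log₂ p ≈ 1.7845 bits.
Huffman merges: 69/1000+209/1000→139/500; 139/500+3/10→289/500; 211/500+289/500→1. L = 232/125 ≈ 1.8560.
L − H = 1.8560 − 1.7845 = 0.071 bits.

0.071 bits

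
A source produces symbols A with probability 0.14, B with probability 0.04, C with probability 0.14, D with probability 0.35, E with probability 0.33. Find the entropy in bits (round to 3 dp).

H = −Σ pᵢ log₂ pᵢ.
−0.14·log₂(0.14) = 0.3971
−0.04·log₂(0.04) = 0.1858
−0.14·log₂(0.14) = 0.3971
−0.35·log₂(0.35) = 0.5301
−0.33·log₂(0.33) = 0.5278
Sum ≈ 2.0379 → 2.038 bits.

2.038 bits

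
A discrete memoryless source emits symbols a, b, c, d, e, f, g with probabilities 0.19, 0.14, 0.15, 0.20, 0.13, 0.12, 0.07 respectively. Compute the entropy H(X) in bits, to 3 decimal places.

H = −Σ pᵢ log₂ pᵢ.
−0.19·log₂(0.19) = 0.4552
−0.14·log₂(0.14) = 0.3971
−0.15·log₂(0.15) = 0.4105
−0.20·log₂(0.20) = 0.4644
−0.13·log₂(0.13) = 0.3826
−0.12·log₂(0.12) = 0.3671
−0.07·log₂(0.07) = 0.2686
Sum ≈ 2.7455 → 2.746 bits.

2.746 bits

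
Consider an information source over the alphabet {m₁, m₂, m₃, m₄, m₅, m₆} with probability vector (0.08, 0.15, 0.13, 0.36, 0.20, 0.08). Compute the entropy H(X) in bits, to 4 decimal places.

2.3712 bits

H = −Σ pᵢ log₂ pᵢ.
−0.08·log₂(0.08) = 0.2915
−0.15·log₂(0.15) = 0.4105
−0.13·log₂(0.13) = 0.3826
−0.36·log₂(0.36) = 0.5306
−0.20·log₂(0.20) = 0.4644
−0.08·log₂(0.08) = 0.2915
Sum ≈ 2.3712 → 2.3712 bits.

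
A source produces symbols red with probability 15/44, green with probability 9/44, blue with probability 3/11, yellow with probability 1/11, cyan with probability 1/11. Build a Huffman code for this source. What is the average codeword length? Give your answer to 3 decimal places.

Repeatedly combine the two least-probable nodes; the expected code length is the sum of the merged weights.
merge 1/11 + 1/11 → 2/11
merge 2/11 + 9/44 → 17/44
merge 3/11 + 15/44 → 27/44
merge 17/44 + 27/44 → 1
L = 2/11 + 17/44 + 27/44 + 1 = 24/11 ≈ 2.182 bits/symbol.

2.182 bits/symbol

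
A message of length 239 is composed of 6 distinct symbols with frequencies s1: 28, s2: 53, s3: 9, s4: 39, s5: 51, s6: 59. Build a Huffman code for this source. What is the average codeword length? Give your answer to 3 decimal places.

Probabilities are the counts divided by 239.
Repeatedly combine the two least-probable nodes; the expected code length is the sum of the merged weights.
merge 9/239 + 28/239 → 37/239
merge 37/239 + 39/239 → 76/239
merge 51/239 + 53/239 → 104/239
merge 59/239 + 76/239 → 135/239
merge 104/239 + 135/239 → 1
L = 37/239 + 76/239 + 104/239 + 135/239 + 1 = 591/239 ≈ 2.473 bits/symbol.

2.473 bits/symbol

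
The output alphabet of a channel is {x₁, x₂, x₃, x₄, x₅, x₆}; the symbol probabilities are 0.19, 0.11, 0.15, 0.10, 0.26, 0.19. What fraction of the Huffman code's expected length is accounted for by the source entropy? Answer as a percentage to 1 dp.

98.4%

Entropy H = −Σ p log₂ p ≈ 2.5088 bits.
Huffman merges: 1/10+11/100→21/100; 3/20+19/100→17/50; 19/100+21/100→2/5; 13/50+17/50→3/5; 2/5+3/5→1. L = 51/20 ≈ 2.5500.
Efficiency = H/L = 2.5088/2.5500 = 98.4%.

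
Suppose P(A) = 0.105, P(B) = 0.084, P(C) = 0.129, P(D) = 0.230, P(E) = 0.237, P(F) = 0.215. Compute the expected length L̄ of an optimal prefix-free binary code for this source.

Repeatedly combine the two least-probable nodes; the expected code length is the sum of the merged weights.
merge 21/250 + 21/200 → 189/1000
merge 129/1000 + 189/1000 → 159/500
merge 43/200 + 23/100 → 89/200
merge 237/1000 + 159/500 → 111/200
merge 89/200 + 111/200 → 1
L = 189/1000 + 159/500 + 89/200 + 111/200 + 1 = 2507/1000 = 2.507 bits/symbol.

2.507 bits/symbol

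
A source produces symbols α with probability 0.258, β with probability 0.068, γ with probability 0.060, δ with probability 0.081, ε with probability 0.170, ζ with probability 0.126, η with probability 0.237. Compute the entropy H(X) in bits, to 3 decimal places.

2.609 bits

H = −Σ pᵢ log₂ pᵢ.
−0.258·log₂(0.258) = 0.5043
−0.068·log₂(0.068) = 0.2637
−0.060·log₂(0.060) = 0.2435
−0.081·log₂(0.081) = 0.2937
−0.170·log₂(0.170) = 0.4346
−0.126·log₂(0.126) = 0.3766
−0.237·log₂(0.237) = 0.4923
Sum ≈ 2.6086 → 2.609 bits.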